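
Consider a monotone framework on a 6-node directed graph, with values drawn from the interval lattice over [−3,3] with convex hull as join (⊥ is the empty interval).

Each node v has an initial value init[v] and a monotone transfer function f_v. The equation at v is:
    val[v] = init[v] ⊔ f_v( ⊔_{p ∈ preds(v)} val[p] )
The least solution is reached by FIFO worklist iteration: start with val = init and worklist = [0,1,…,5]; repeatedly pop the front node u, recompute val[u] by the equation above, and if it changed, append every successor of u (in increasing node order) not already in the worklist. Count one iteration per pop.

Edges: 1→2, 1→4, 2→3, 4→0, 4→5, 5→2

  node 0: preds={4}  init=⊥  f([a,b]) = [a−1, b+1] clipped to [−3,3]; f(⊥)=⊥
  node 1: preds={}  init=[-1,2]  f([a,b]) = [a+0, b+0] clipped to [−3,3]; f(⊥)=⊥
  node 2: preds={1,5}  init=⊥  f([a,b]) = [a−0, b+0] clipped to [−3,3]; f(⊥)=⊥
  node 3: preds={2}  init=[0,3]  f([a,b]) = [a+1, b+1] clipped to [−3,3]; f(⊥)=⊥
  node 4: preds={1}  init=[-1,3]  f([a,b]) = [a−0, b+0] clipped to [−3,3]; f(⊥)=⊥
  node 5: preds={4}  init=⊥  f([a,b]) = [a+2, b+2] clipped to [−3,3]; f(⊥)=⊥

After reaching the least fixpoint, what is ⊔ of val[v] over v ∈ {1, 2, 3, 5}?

Worklist (8 pops):
  #1 pop 0: in=[-1,3] → [-2,3] (was ⊥); enqueue []
  #2 pop 1: in=⊥ → [-1,2] (no change)
  #3 pop 2: in=[-1,2] → [-1,2] (was ⊥); enqueue []
  #4 pop 3: in=[-1,2] → [0,3] (no change)
  #5 pop 4: in=[-1,2] → [-1,3] (no change)
  #6 pop 5: in=[-1,3] → [1,3] (was ⊥); enqueue [2]
  #7 pop 2: in=[-1,3] → [-1,3] (was [-1,2]); enqueue [3]
  #8 pop 3: in=[-1,3] → [0,3] (no change)

Fixpoint:
  val[0] = [-2,3]
  val[1] = [-1,2]
  val[2] = [-1,3]
  val[3] = [0,3]
  val[4] = [-1,3]
  val[5] = [1,3]

[-1,3]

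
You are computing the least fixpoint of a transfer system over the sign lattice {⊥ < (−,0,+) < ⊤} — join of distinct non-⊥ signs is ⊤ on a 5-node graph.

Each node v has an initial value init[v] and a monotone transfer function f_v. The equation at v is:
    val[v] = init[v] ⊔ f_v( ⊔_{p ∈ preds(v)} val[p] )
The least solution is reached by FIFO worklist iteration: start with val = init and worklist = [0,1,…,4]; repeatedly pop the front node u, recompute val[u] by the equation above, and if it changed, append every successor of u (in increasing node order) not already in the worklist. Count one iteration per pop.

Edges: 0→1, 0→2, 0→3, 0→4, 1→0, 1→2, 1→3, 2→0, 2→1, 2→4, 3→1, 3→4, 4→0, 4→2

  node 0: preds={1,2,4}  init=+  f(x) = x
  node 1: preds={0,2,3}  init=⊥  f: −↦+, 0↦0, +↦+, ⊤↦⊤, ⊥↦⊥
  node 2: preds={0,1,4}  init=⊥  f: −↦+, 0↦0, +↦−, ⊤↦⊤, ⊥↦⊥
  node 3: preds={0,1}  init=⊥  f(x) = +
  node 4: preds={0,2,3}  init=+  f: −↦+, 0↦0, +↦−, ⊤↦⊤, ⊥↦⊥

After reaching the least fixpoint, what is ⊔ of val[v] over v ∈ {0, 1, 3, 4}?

Worklist (12 pops):
  #1 pop 0: in=+ → + (no change)
  #2 pop 1: in=+ → + (was ⊥); enqueue [0]
  #3 pop 2: in=+ → − (was ⊥); enqueue [1]
  #4 pop 3: in=+ → + (was ⊥); enqueue []
  #5 pop 4: in=⊤ → ⊤ (was +); enqueue [2]
  #6 pop 0: in=⊤ → ⊤ (was +); enqueue [3,4]
  #7 pop 1: in=⊤ → ⊤ (was +); enqueue [0]
  #8 pop 2: in=⊤ → ⊤ (was −); enqueue [1]
  #9 pop 3: in=⊤ → + (no change)
  #10 pop 4: in=⊤ → ⊤ (no change)
  #11 pop 0: in=⊤ → ⊤ (no change)
  #12 pop 1: in=⊤ → ⊤ (no change)

Fixpoint:
  val[0] = ⊤
  val[1] = ⊤
  val[2] = ⊤
  val[3] = +
  val[4] = ⊤

⊤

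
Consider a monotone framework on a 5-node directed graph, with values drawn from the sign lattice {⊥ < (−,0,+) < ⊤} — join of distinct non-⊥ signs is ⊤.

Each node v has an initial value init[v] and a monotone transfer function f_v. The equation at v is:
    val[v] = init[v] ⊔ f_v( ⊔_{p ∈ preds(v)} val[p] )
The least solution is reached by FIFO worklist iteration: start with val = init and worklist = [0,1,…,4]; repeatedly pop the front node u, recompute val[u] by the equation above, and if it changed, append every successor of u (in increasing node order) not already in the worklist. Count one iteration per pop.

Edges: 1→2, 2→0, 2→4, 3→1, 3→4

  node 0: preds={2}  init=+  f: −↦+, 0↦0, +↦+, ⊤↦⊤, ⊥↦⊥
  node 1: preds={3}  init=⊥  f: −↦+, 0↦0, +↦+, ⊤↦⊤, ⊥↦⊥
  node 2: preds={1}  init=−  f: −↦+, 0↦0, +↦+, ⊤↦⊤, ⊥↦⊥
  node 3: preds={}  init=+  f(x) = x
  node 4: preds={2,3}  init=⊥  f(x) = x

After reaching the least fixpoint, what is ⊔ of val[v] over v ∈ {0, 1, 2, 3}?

⊤

Trace (6 dequeues):
  [1] u=0 | in − | out + | ==
  [2] u=1 | in + | out + | prev ⊥ | push {}
  [3] u=2 | in + | out ⊤ | prev − | push {0}
  [4] u=3 | in ⊥ | out + | ==
  [5] u=4 | in ⊤ | out ⊤ | prev ⊥ | push {}
  [6] u=0 | in ⊤ | out ⊤ | prev + | push {}

Converged values:
  [0] ⊤
  [1] +
  [2] ⊤
  [3] +
  [4] ⊤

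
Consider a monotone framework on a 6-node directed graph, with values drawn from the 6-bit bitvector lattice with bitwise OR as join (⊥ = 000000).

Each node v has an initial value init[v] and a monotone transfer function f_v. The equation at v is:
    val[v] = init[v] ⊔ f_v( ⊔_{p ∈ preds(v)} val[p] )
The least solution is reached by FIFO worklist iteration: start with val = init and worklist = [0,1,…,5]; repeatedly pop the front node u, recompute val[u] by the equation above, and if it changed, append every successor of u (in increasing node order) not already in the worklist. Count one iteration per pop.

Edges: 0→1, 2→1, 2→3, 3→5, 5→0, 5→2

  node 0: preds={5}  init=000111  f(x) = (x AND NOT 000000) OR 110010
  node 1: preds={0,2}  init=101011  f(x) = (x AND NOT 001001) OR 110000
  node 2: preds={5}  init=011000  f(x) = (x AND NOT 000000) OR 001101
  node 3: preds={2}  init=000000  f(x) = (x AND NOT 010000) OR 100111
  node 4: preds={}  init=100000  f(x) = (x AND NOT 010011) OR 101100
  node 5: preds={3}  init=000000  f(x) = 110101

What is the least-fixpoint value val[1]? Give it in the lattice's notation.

Trace (11 dequeues):
  [1] u=0 | in 000000 | out 110111 | prev 000111 | push {}
  [2] u=1 | in 111111 | out 111111 | prev 101011 | push {}
  [3] u=2 | in 000000 | out 011101 | prev 011000 | push {1}
  [4] u=3 | in 011101 | out 101111 | prev 000000 | push {}
  [5] u=4 | in 000000 | out 101100 | prev 100000 | push {}
  [6] u=5 | in 101111 | out 110101 | prev 000000 | push {0,2}
  [7] u=1 | in 111111 | out 111111 | ==
  [8] u=0 | in 110101 | out 110111 | ==
  [9] u=2 | in 110101 | out 111101 | prev 011101 | push {1,3}
  [10] u=1 | in 111111 | out 111111 | ==
  [11] u=3 | in 111101 | out 101111 | ==

Converged values:
  [0] 110111
  [1] 111111
  [2] 111101
  [3] 101111
  [4] 101100
  [5] 110101

111111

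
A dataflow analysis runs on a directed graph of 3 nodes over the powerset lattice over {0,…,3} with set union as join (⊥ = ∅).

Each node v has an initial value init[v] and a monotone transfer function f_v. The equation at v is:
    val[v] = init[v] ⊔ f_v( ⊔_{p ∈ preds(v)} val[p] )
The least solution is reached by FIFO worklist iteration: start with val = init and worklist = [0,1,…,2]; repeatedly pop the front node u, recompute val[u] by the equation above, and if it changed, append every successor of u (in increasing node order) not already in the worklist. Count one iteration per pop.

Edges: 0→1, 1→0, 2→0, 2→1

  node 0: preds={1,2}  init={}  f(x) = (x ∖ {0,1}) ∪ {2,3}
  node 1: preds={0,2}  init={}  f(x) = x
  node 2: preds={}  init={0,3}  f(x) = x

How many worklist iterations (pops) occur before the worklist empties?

4

Worklist (4 pops):
  #1 pop 0: in={0,3} → {2,3} (was {}); enqueue []
  #2 pop 1: in={0,2,3} → {0,2,3} (was {}); enqueue [0]
  #3 pop 2: in={} → {0,3} (no change)
  #4 pop 0: in={0,2,3} → {2,3} (no change)

Fixpoint:
  val[0] = {2,3}
  val[1] = {0,2,3}
  val[2] = {0,3}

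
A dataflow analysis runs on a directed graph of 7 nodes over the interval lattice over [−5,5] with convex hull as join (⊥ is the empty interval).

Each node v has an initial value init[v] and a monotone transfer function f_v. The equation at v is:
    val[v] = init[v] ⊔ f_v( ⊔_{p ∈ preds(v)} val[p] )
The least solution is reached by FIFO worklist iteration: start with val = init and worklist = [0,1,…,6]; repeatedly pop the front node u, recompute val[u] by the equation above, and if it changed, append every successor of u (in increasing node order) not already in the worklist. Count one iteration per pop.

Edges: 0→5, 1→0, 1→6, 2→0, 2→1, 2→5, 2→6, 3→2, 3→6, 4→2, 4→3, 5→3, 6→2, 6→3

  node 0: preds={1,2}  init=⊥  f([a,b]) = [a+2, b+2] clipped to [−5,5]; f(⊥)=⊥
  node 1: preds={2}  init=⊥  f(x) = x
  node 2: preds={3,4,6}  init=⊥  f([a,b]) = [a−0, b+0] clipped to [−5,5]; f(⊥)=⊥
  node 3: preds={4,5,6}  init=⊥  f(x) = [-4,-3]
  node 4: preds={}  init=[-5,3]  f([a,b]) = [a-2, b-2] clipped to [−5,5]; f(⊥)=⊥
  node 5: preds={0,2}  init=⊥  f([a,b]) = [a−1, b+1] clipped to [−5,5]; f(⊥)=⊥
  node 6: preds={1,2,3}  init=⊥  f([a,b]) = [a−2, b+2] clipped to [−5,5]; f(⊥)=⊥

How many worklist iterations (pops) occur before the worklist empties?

Trace (18 dequeues):
  [1] u=0 | in ⊥ | out ⊥ | ==
  [2] u=1 | in ⊥ | out ⊥ | ==
  [3] u=2 | in [-5,3] | out [-5,3] | prev ⊥ | push {0,1}
  [4] u=3 | in [-5,3] | out [-4,-3] | prev ⊥ | push {2}
  [5] u=4 | in ⊥ | out [-5,3] | ==
  [6] u=5 | in [-5,3] | out [-5,4] | prev ⊥ | push {3}
  [7] u=6 | in [-5,3] | out [-5,5] | prev ⊥ | push {}
  [8] u=0 | in [-5,3] | out [-3,5] | prev ⊥ | push {5}
  [9] u=1 | in [-5,3] | out [-5,3] | prev ⊥ | push {0,6}
  [10] u=2 | in [-5,5] | out [-5,5] | prev [-5,3] | push {1}
  [11] u=3 | in [-5,5] | out [-4,-3] | ==
  [12] u=5 | in [-5,5] | out [-5,5] | prev [-5,4] | push {3}
  [13] u=0 | in [-5,5] | out [-3,5] | ==
  [14] u=6 | in [-5,5] | out [-5,5] | ==
  [15] u=1 | in [-5,5] | out [-5,5] | prev [-5,3] | push {0,6}
  [16] u=3 | in [-5,5] | out [-4,-3] | ==
  [17] u=0 | in [-5,5] | out [-3,5] | ==
  [18] u=6 | in [-5,5] | out [-5,5] | ==

Converged values:
  [0] [-3,5]
  [1] [-5,5]
  [2] [-5,5]
  [3] [-4,-3]
  [4] [-5,3]
  [5] [-5,5]
  [6] [-5,5]

18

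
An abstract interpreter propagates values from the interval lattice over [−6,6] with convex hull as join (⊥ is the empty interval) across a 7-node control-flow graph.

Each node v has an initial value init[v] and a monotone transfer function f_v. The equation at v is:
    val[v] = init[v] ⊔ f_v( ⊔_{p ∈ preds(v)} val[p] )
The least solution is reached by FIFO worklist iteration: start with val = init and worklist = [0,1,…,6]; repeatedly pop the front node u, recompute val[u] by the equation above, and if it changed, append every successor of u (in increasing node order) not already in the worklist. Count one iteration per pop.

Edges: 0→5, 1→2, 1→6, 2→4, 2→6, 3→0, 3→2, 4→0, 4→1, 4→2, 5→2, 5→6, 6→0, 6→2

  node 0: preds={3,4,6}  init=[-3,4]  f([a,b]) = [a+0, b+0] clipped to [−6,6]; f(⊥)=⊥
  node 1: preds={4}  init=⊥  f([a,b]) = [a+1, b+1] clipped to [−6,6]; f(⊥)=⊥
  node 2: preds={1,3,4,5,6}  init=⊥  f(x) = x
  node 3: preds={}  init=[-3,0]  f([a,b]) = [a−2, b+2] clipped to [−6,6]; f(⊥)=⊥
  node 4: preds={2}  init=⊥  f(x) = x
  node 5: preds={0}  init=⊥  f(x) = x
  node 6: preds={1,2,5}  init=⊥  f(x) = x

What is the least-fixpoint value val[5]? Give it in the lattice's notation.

Trace (30 dequeues):
  [1] u=0 | in [-3,0] | out [-3,4] | ==
  [2] u=1 | in ⊥ | out ⊥ | ==
  [3] u=2 | in [-3,0] | out [-3,0] | prev ⊥ | push {}
  [4] u=3 | in ⊥ | out [-3,0] | ==
  [5] u=4 | in [-3,0] | out [-3,0] | prev ⊥ | push {0,1,2}
  [6] u=5 | in [-3,4] | out [-3,4] | prev ⊥ | push {}
  [7] u=6 | in [-3,4] | out [-3,4] | prev ⊥ | push {}
  [8] u=0 | in [-3,4] | out [-3,4] | ==
  [9] u=1 | in [-3,0] | out [-2,1] | prev ⊥ | push {6}
  [10] u=2 | in [-3,4] | out [-3,4] | prev [-3,0] | push {4}
  [11] u=6 | in [-3,4] | out [-3,4] | ==
  [12] u=4 | in [-3,4] | out [-3,4] | prev [-3,0] | push {0,1,2}
  [13] u=0 | in [-3,4] | out [-3,4] | ==
  [14] u=1 | in [-3,4] | out [-2,5] | prev [-2,1] | push {6}
  [15] u=2 | in [-3,5] | out [-3,5] | prev [-3,4] | push {4}
  [16] u=6 | in [-3,5] | out [-3,5] | prev [-3,4] | push {0,2}
  [17] u=4 | in [-3,5] | out [-3,5] | prev [-3,4] | push {1}
  [18] u=0 | in [-3,5] | out [-3,5] | prev [-3,4] | push {5}
  [19] u=2 | in [-3,5] | out [-3,5] | ==
  [20] u=1 | in [-3,5] | out [-2,6] | prev [-2,5] | push {2,6}
  [21] u=5 | in [-3,5] | out [-3,5] | prev [-3,4] | push {}
  [22] u=2 | in [-3,6] | out [-3,6] | prev [-3,5] | push {4}
  [23] u=6 | in [-3,6] | out [-3,6] | prev [-3,5] | push {0,2}
  [24] u=4 | in [-3,6] | out [-3,6] | prev [-3,5] | push {1}
  [25] u=0 | in [-3,6] | out [-3,6] | prev [-3,5] | push {5}
  [26] u=2 | in [-3,6] | out [-3,6] | ==
  [27] u=1 | in [-3,6] | out [-2,6] | ==
  [28] u=5 | in [-3,6] | out [-3,6] | prev [-3,5] | push {2,6}
  [29] u=2 | in [-3,6] | out [-3,6] | ==
  [30] u=6 | in [-3,6] | out [-3,6] | ==

Converged values:
  [0] [-3,6]
  [1] [-2,6]
  [2] [-3,6]
  [3] [-3,0]
  [4] [-3,6]
  [5] [-3,6]
  [6] [-3,6]

[-3,6]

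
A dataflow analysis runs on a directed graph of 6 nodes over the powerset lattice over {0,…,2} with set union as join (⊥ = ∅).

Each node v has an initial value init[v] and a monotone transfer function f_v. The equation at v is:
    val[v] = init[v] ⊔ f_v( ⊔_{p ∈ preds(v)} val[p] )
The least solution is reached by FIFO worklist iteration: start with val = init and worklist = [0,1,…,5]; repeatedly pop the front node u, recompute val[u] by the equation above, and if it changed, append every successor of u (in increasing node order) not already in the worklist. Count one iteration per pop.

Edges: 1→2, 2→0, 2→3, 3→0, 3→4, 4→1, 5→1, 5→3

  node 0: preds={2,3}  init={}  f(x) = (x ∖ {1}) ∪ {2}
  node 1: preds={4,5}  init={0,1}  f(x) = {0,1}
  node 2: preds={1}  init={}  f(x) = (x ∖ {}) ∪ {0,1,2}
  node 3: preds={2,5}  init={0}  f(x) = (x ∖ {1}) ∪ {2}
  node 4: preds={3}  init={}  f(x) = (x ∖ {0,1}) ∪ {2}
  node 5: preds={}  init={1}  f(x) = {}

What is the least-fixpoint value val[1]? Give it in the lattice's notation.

{0,1}

Trace (8 dequeues):
  [1] u=0 | in {0} | out {0,2} | prev {} | push {}
  [2] u=1 | in {1} | out {0,1} | ==
  [3] u=2 | in {0,1} | out {0,1,2} | prev {} | push {0}
  [4] u=3 | in {0,1,2} | out {0,2} | prev {0} | push {}
  [5] u=4 | in {0,2} | out {2} | prev {} | push {1}
  [6] u=5 | in {} | out {1} | ==
  [7] u=0 | in {0,1,2} | out {0,2} | ==
  [8] u=1 | in {1,2} | out {0,1} | ==

Converged values:
  [0] {0,2}
  [1] {0,1}
  [2] {0,1,2}
  [3] {0,2}
  [4] {2}
  [5] {1}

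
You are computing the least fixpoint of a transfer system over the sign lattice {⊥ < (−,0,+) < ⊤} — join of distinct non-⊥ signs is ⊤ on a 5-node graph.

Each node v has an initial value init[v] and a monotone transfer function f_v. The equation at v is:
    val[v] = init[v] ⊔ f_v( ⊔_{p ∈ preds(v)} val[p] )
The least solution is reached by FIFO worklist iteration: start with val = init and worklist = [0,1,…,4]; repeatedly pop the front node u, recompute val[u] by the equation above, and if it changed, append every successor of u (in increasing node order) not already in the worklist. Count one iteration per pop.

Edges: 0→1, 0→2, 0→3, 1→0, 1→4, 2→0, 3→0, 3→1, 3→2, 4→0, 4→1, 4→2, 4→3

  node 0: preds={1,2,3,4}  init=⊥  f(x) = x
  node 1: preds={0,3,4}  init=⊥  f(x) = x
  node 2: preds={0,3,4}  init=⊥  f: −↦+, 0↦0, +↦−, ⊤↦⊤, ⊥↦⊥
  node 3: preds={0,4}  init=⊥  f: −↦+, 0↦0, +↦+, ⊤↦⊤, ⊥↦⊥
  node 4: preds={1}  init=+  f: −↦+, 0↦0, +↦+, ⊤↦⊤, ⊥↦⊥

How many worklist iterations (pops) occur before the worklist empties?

15

Iteration log — 15 steps:
  step 1. node 0  ⊔preds=+  new=+  old=⊥  +wl: 
  step 2. node 1  ⊔preds=+  new=+  old=⊥  +wl: 0
  step 3. node 2  ⊔preds=+  new=−  old=⊥  +wl: 
  step 4. node 3  ⊔preds=+  new=+  old=⊥  +wl: 1,2
  step 5. node 4  ⊔preds=+  new=+  stable
  step 6. node 0  ⊔preds=⊤  new=⊤  old=+  +wl: 3
  step 7. node 1  ⊔preds=⊤  new=⊤  old=+  +wl: 0,4
  step 8. node 2  ⊔preds=⊤  new=⊤  old=−  +wl: 
  step 9. node 3  ⊔preds=⊤  new=⊤  old=+  +wl: 1,2
  step 10. node 0  ⊔preds=⊤  new=⊤  stable
  step 11. node 4  ⊔preds=⊤  new=⊤  old=+  +wl: 0,3
  step 12. node 1  ⊔preds=⊤  new=⊤  stable
  step 13. node 2  ⊔preds=⊤  new=⊤  stable
  step 14. node 0  ⊔preds=⊤  new=⊤  stable
  step 15. node 3  ⊔preds=⊤  new=⊤  stable

Least fixpoint reached:
  node 0: ⊤
  node 1: ⊤
  node 2: ⊤
  node 3: ⊤
  node 4: ⊤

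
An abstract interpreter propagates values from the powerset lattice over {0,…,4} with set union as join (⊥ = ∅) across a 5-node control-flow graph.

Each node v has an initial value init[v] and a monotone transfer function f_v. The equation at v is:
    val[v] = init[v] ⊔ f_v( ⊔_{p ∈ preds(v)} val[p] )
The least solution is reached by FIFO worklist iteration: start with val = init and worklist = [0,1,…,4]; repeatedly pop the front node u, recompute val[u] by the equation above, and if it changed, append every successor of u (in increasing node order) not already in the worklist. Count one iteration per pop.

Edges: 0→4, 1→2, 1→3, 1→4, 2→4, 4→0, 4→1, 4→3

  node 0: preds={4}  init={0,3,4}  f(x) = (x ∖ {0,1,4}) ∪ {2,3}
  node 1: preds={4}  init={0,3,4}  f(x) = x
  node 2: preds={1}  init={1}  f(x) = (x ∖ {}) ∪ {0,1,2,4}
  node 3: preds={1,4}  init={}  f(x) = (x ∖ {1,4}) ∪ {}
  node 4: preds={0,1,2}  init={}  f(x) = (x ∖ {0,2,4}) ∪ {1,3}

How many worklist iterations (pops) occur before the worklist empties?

Trace (10 dequeues):
  [1] u=0 | in {} | out {0,2,3,4} | prev {0,3,4} | push {}
  [2] u=1 | in {} | out {0,3,4} | ==
  [3] u=2 | in {0,3,4} | out {0,1,2,3,4} | prev {1} | push {}
  [4] u=3 | in {0,3,4} | out {0,3} | prev {} | push {}
  [5] u=4 | in {0,1,2,3,4} | out {1,3} | prev {} | push {0,1,3}
  [6] u=0 | in {1,3} | out {0,2,3,4} | ==
  [7] u=1 | in {1,3} | out {0,1,3,4} | prev {0,3,4} | push {2,4}
  [8] u=3 | in {0,1,3,4} | out {0,3} | ==
  [9] u=2 | in {0,1,3,4} | out {0,1,2,3,4} | ==
  [10] u=4 | in {0,1,2,3,4} | out {1,3} | ==

Converged values:
  [0] {0,2,3,4}
  [1] {0,1,3,4}
  [2] {0,1,2,3,4}
  [3] {0,3}
  [4] {1,3}

10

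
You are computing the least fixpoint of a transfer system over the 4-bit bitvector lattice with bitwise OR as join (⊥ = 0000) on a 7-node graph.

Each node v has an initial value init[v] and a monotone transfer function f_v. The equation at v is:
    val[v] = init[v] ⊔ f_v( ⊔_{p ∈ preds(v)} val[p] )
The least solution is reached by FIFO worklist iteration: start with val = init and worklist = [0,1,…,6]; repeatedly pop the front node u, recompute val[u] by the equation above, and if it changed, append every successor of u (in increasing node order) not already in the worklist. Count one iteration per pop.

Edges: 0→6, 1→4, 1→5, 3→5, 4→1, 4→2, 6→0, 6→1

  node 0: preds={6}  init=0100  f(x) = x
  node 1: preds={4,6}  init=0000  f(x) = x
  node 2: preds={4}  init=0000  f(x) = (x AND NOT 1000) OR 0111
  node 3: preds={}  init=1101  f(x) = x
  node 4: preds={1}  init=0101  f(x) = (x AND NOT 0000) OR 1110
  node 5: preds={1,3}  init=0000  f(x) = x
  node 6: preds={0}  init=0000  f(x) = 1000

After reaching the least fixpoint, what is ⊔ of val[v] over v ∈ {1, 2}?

1111

Worklist (13 pops):
  #1 pop 0: in=0000 → 0100 (no change)
  #2 pop 1: in=0101 → 0101 (was 0000); enqueue []
  #3 pop 2: in=0101 → 0111 (was 0000); enqueue []
  #4 pop 3: in=0000 → 1101 (no change)
  #5 pop 4: in=0101 → 1111 (was 0101); enqueue [1,2]
  #6 pop 5: in=1101 → 1101 (was 0000); enqueue []
  #7 pop 6: in=0100 → 1000 (was 0000); enqueue [0]
  #8 pop 1: in=1111 → 1111 (was 0101); enqueue [4,5]
  #9 pop 2: in=1111 → 0111 (no change)
  #10 pop 0: in=1000 → 1100 (was 0100); enqueue [6]
  #11 pop 4: in=1111 → 1111 (no change)
  #12 pop 5: in=1111 → 1111 (was 1101); enqueue []
  #13 pop 6: in=1100 → 1000 (no change)

Fixpoint:
  val[0] = 1100
  val[1] = 1111
  val[2] = 0111
  val[3] = 1101
  val[4] = 1111
  val[5] = 1111
  val[6] = 1000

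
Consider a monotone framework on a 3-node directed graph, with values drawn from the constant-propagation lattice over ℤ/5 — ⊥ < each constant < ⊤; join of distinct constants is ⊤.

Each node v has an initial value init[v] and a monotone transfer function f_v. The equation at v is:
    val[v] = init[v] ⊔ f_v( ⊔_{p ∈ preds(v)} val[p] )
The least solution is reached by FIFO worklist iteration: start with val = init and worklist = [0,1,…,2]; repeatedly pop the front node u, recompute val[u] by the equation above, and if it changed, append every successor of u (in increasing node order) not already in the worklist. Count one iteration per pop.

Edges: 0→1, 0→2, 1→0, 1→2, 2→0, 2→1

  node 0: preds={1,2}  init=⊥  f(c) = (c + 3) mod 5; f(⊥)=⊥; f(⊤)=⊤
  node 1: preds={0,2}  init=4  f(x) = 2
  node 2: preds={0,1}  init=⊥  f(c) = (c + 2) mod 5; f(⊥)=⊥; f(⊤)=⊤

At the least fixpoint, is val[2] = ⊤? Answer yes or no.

yes

Trace (6 dequeues):
  [1] u=0 | in 4 | out 2 | prev ⊥ | push {}
  [2] u=1 | in 2 | out ⊤ | prev 4 | push {0}
  [3] u=2 | in ⊤ | out ⊤ | prev ⊥ | push {1}
  [4] u=0 | in ⊤ | out ⊤ | prev 2 | push {2}
  [5] u=1 | in ⊤ | out ⊤ | ==
  [6] u=2 | in ⊤ | out ⊤ | ==

Converged values:
  [0] ⊤
  [1] ⊤
  [2] ⊤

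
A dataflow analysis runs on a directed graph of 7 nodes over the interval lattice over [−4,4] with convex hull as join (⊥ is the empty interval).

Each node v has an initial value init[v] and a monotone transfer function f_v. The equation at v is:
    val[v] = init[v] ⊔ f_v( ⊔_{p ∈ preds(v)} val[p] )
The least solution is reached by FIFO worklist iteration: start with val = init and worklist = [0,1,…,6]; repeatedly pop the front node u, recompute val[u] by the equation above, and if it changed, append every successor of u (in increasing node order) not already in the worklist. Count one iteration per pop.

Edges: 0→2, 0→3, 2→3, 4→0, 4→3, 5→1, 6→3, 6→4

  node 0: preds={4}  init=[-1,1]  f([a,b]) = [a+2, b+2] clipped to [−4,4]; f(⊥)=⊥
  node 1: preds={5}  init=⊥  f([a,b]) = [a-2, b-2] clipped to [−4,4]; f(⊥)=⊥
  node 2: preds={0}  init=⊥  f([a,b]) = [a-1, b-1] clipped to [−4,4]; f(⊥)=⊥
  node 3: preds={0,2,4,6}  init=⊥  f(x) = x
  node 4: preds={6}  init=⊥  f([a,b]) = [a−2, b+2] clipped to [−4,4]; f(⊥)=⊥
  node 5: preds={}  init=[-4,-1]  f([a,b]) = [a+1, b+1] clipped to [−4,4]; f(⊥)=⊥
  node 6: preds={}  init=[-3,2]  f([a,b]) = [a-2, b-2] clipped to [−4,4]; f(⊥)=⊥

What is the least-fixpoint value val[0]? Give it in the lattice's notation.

[-2,4]

Iteration log — 11 steps:
  step 1. node 0  ⊔preds=⊥  new=[-1,1]  stable
  step 2. node 1  ⊔preds=[-4,-1]  new=[-4,-3]  old=⊥  +wl: 
  step 3. node 2  ⊔preds=[-1,1]  new=[-2,0]  old=⊥  +wl: 
  step 4. node 3  ⊔preds=[-3,2]  new=[-3,2]  old=⊥  +wl: 
  step 5. node 4  ⊔preds=[-3,2]  new=[-4,4]  old=⊥  +wl: 0,3
  step 6. node 5  ⊔preds=⊥  new=[-4,-1]  stable
  step 7. node 6  ⊔preds=⊥  new=[-3,2]  stable
  step 8. node 0  ⊔preds=[-4,4]  new=[-2,4]  old=[-1,1]  +wl: 2
  step 9. node 3  ⊔preds=[-4,4]  new=[-4,4]  old=[-3,2]  +wl: 
  step 10. node 2  ⊔preds=[-2,4]  new=[-3,3]  old=[-2,0]  +wl: 3
  step 11. node 3  ⊔preds=[-4,4]  new=[-4,4]  stable

Least fixpoint reached:
  node 0: [-2,4]
  node 1: [-4,-3]
  node 2: [-3,3]
  node 3: [-4,4]
  node 4: [-4,4]
  node 5: [-4,-1]
  node 6: [-3,2]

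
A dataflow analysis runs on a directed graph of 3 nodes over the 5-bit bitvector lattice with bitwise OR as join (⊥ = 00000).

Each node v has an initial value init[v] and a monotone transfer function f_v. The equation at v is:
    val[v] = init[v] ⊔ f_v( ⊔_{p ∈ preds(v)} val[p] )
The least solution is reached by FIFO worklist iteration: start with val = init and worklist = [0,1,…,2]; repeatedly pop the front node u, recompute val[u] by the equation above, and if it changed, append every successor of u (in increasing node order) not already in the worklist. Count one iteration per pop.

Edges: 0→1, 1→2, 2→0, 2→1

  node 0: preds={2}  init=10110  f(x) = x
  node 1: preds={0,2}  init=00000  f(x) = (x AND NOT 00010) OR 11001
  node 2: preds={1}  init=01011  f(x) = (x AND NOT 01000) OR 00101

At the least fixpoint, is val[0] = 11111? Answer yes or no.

yes

Trace (5 dequeues):
  [1] u=0 | in 01011 | out 11111 | prev 10110 | push {}
  [2] u=1 | in 11111 | out 11101 | prev 00000 | push {}
  [3] u=2 | in 11101 | out 11111 | prev 01011 | push {0,1}
  [4] u=0 | in 11111 | out 11111 | ==
  [5] u=1 | in 11111 | out 11101 | ==

Converged values:
  [0] 11111
  [1] 11101
  [2] 11111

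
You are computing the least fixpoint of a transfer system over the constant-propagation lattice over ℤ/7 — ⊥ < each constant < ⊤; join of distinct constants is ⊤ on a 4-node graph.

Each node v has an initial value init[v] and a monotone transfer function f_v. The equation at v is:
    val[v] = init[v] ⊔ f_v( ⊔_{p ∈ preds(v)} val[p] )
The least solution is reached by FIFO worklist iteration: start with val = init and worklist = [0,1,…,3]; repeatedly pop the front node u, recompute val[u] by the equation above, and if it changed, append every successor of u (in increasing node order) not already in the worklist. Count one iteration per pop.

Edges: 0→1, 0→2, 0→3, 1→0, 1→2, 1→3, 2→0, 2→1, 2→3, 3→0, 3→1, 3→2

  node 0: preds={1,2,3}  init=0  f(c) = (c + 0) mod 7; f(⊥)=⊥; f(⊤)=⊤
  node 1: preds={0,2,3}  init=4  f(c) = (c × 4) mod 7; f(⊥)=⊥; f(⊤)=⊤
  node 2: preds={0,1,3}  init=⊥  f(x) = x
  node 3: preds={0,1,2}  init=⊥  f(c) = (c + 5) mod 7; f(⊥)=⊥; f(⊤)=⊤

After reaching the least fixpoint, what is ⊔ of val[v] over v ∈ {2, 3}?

⊤

Worklist (7 pops):
  #1 pop 0: in=4 → ⊤ (was 0); enqueue []
  #2 pop 1: in=⊤ → ⊤ (was 4); enqueue [0]
  #3 pop 2: in=⊤ → ⊤ (was ⊥); enqueue [1]
  #4 pop 3: in=⊤ → ⊤ (was ⊥); enqueue [2]
  #5 pop 0: in=⊤ → ⊤ (no change)
  #6 pop 1: in=⊤ → ⊤ (no change)
  #7 pop 2: in=⊤ → ⊤ (no change)

Fixpoint:
  val[0] = ⊤
  val[1] = ⊤
  val[2] = ⊤
  val[3] = ⊤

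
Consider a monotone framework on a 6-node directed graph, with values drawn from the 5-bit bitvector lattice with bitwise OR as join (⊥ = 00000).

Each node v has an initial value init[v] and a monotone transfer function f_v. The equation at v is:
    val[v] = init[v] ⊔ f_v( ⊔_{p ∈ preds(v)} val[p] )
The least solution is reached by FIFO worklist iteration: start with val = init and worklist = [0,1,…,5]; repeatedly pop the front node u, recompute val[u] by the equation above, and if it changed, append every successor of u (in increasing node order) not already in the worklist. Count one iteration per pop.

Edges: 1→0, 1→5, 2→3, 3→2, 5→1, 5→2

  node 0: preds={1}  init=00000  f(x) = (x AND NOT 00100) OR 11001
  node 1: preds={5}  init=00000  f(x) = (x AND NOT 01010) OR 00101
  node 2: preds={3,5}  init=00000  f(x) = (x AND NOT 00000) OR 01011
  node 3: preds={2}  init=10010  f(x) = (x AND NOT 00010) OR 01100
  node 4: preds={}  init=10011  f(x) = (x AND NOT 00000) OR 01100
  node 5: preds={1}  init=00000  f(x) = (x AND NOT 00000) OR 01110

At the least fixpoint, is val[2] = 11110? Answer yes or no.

Iteration log — 10 steps:
  step 1. node 0  ⊔preds=00000  new=11001  old=00000  +wl: 
  step 2. node 1  ⊔preds=00000  new=00101  old=00000  +wl: 0
  step 3. node 2  ⊔preds=10010  new=11011  old=00000  +wl: 
  step 4. node 3  ⊔preds=11011  new=11111  old=10010  +wl: 2
  step 5. node 4  ⊔preds=00000  new=11111  old=10011  +wl: 
  step 6. node 5  ⊔preds=00101  new=01111  old=00000  +wl: 1
  step 7. node 0  ⊔preds=00101  new=11001  stable
  step 8. node 2  ⊔preds=11111  new=11111  old=11011  +wl: 3
  step 9. node 1  ⊔preds=01111  new=00101  stable
  step 10. node 3  ⊔preds=11111  new=11111  stable

Least fixpoint reached:
  node 0: 11001
  node 1: 00101
  node 2: 11111
  node 3: 11111
  node 4: 11111
  node 5: 01111

no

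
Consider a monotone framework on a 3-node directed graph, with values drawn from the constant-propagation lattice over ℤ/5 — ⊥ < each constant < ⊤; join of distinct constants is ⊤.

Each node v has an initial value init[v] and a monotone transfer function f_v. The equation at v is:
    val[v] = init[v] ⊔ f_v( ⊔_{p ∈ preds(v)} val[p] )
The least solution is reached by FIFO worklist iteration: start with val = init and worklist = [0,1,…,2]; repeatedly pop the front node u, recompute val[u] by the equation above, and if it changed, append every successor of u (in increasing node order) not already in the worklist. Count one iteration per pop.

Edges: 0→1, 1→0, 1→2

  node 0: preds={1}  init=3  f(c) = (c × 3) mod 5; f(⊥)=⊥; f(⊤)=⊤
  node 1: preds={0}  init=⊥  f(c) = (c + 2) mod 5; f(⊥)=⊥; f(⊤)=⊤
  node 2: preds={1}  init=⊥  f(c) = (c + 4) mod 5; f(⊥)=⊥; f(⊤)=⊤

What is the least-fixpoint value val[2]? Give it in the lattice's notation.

⊤

Iteration log — 7 steps:
  step 1. node 0  ⊔preds=⊥  new=3  stable
  step 2. node 1  ⊔preds=3  new=0  old=⊥  +wl: 0
  step 3. node 2  ⊔preds=0  new=4  old=⊥  +wl: 
  step 4. node 0  ⊔preds=0  new=⊤  old=3  +wl: 1
  step 5. node 1  ⊔preds=⊤  new=⊤  old=0  +wl: 0,2
  step 6. node 0  ⊔preds=⊤  new=⊤  stable
  step 7. node 2  ⊔preds=⊤  new=⊤  old=4  +wl: 

Least fixpoint reached:
  node 0: ⊤
  node 1: ⊤
  node 2: ⊤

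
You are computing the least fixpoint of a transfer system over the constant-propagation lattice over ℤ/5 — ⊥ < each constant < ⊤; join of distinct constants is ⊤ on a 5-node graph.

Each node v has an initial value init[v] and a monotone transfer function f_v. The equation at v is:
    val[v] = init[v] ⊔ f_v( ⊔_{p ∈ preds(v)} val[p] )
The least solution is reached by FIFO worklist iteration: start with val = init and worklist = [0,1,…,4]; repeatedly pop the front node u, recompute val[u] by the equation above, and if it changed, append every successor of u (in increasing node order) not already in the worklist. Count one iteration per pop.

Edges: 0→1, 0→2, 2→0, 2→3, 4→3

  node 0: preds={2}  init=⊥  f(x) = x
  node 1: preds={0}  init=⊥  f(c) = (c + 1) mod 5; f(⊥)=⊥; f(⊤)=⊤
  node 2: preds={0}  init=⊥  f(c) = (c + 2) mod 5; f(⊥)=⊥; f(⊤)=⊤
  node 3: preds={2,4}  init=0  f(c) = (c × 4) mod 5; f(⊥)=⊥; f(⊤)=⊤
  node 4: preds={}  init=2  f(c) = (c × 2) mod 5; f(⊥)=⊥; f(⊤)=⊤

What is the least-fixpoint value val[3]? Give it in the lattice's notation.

⊤

Iteration log — 5 steps:
  step 1. node 0  ⊔preds=⊥  new=⊥  stable
  step 2. node 1  ⊔preds=⊥  new=⊥  stable
  step 3. node 2  ⊔preds=⊥  new=⊥  stable
  step 4. node 3  ⊔preds=2  new=⊤  old=0  +wl: 
  step 5. node 4  ⊔preds=⊥  new=2  stable

Least fixpoint reached:
  node 0: ⊥
  node 1: ⊥
  node 2: ⊥
  node 3: ⊤
  node 4: 2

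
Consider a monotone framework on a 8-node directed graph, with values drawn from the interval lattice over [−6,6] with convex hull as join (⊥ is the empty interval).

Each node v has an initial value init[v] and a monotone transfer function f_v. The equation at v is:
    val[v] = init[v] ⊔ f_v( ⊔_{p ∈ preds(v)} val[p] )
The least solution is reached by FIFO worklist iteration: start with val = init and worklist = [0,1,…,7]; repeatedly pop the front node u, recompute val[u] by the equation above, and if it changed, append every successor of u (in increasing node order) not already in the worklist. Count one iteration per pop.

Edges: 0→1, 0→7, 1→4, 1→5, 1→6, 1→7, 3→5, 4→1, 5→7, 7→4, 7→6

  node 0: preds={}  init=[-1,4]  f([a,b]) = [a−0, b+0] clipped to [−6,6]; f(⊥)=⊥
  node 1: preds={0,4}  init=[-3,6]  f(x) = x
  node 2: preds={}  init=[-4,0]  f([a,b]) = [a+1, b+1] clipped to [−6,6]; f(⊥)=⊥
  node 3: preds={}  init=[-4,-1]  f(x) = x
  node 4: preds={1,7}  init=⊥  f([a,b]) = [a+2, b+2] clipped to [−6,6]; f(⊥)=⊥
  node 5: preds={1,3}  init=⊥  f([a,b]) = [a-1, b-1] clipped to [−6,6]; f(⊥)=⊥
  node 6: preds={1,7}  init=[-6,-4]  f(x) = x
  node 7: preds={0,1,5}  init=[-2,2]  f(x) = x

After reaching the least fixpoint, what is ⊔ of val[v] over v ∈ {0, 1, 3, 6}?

Worklist (12 pops):
  #1 pop 0: in=⊥ → [-1,4] (no change)
  #2 pop 1: in=[-1,4] → [-3,6] (no change)
  #3 pop 2: in=⊥ → [-4,0] (no change)
  #4 pop 3: in=⊥ → [-4,-1] (no change)
  #5 pop 4: in=[-3,6] → [-1,6] (was ⊥); enqueue [1]
  #6 pop 5: in=[-4,6] → [-5,5] (was ⊥); enqueue []
  #7 pop 6: in=[-3,6] → [-6,6] (was [-6,-4]); enqueue []
  #8 pop 7: in=[-5,6] → [-5,6] (was [-2,2]); enqueue [4,6]
  #9 pop 1: in=[-1,6] → [-3,6] (no change)
  #10 pop 4: in=[-5,6] → [-3,6] (was [-1,6]); enqueue [1]
  #11 pop 6: in=[-5,6] → [-6,6] (no change)
  #12 pop 1: in=[-3,6] → [-3,6] (no change)

Fixpoint:
  val[0] = [-1,4]
  val[1] = [-3,6]
  val[2] = [-4,0]
  val[3] = [-4,-1]
  val[4] = [-3,6]
  val[5] = [-5,5]
  val[6] = [-6,6]
  val[7] = [-5,6]

[-6,6]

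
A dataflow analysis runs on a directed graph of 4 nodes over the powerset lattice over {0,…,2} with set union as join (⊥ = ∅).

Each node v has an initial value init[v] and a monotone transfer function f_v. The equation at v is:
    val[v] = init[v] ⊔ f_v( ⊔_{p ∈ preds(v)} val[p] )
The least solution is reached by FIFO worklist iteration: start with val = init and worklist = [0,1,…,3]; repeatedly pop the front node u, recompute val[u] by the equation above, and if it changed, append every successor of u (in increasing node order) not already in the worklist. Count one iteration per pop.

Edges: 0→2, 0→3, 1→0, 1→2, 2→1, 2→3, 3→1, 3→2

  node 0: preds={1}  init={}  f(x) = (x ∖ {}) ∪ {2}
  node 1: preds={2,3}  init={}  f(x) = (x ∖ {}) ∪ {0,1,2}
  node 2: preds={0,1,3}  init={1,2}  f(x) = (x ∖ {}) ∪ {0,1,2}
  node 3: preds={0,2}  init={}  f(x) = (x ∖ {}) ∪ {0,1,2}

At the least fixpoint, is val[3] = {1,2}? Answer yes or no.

Trace (8 dequeues):
  [1] u=0 | in {} | out {2} | prev {} | push {}
  [2] u=1 | in {1,2} | out {0,1,2} | prev {} | push {0}
  [3] u=2 | in {0,1,2} | out {0,1,2} | prev {1,2} | push {1}
  [4] u=3 | in {0,1,2} | out {0,1,2} | prev {} | push {2}
  [5] u=0 | in {0,1,2} | out {0,1,2} | prev {2} | push {3}
  [6] u=1 | in {0,1,2} | out {0,1,2} | ==
  [7] u=2 | in {0,1,2} | out {0,1,2} | ==
  [8] u=3 | in {0,1,2} | out {0,1,2} | ==

Converged values:
  [0] {0,1,2}
  [1] {0,1,2}
  [2] {0,1,2}
  [3] {0,1,2}

no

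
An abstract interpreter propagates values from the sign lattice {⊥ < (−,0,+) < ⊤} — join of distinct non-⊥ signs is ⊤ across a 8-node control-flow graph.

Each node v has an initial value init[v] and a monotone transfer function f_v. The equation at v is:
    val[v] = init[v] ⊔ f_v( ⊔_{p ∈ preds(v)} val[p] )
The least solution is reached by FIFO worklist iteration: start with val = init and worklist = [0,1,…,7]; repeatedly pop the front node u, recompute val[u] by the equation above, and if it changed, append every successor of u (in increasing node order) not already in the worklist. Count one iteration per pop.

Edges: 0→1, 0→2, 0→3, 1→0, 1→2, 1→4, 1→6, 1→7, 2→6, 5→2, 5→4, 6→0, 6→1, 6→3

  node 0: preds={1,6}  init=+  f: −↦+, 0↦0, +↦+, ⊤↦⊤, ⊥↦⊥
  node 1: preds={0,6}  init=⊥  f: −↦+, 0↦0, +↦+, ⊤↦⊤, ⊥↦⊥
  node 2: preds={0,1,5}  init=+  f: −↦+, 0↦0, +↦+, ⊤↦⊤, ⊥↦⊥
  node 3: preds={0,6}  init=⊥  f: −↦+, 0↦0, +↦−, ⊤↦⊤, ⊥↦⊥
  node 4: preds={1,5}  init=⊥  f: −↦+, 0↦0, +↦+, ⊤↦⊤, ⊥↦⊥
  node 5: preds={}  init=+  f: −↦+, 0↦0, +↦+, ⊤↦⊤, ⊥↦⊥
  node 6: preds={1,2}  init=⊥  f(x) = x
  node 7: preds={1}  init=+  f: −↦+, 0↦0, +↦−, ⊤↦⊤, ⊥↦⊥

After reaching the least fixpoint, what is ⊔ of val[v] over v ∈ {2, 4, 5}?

+

Iteration log — 11 steps:
  step 1. node 0  ⊔preds=⊥  new=+  stable
  step 2. node 1  ⊔preds=+  new=+  old=⊥  +wl: 0
  step 3. node 2  ⊔preds=+  new=+  stable
  step 4. node 3  ⊔preds=+  new=−  old=⊥  +wl: 
  step 5. node 4  ⊔preds=+  new=+  old=⊥  +wl: 
  step 6. node 5  ⊔preds=⊥  new=+  stable
  step 7. node 6  ⊔preds=+  new=+  old=⊥  +wl: 1,3
  step 8. node 7  ⊔preds=+  new=⊤  old=+  +wl: 
  step 9. node 0  ⊔preds=+  new=+  stable
  step 10. node 1  ⊔preds=+  new=+  stable
  step 11. node 3  ⊔preds=+  new=−  stable

Least fixpoint reached:
  node 0: +
  node 1: +
  node 2: +
  node 3: −
  node 4: +
  node 5: +
  node 6: +
  node 7: ⊤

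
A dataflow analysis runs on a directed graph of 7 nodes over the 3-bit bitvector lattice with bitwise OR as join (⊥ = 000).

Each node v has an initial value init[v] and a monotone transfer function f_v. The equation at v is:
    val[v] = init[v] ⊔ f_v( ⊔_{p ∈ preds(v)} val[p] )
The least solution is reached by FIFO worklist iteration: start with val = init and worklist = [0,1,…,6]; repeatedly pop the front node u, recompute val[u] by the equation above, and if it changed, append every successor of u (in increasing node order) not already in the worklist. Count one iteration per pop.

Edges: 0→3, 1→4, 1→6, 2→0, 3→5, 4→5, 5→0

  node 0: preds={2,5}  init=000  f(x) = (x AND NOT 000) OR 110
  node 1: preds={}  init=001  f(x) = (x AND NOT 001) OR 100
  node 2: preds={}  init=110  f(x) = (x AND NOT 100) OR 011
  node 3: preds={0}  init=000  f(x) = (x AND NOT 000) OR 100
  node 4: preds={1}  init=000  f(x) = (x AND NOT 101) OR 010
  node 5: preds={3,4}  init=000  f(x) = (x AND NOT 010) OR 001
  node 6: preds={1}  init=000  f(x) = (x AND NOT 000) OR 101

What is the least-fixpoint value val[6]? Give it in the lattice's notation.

101

Worklist (10 pops):
  #1 pop 0: in=110 → 110 (was 000); enqueue []
  #2 pop 1: in=000 → 101 (was 001); enqueue []
  #3 pop 2: in=000 → 111 (was 110); enqueue [0]
  #4 pop 3: in=110 → 110 (was 000); enqueue []
  #5 pop 4: in=101 → 010 (was 000); enqueue []
  #6 pop 5: in=110 → 101 (was 000); enqueue []
  #7 pop 6: in=101 → 101 (was 000); enqueue []
  #8 pop 0: in=111 → 111 (was 110); enqueue [3]
  #9 pop 3: in=111 → 111 (was 110); enqueue [5]
  #10 pop 5: in=111 → 101 (no change)

Fixpoint:
  val[0] = 111
  val[1] = 101
  val[2] = 111
  val[3] = 111
  val[4] = 010
  val[5] = 101
  val[6] = 101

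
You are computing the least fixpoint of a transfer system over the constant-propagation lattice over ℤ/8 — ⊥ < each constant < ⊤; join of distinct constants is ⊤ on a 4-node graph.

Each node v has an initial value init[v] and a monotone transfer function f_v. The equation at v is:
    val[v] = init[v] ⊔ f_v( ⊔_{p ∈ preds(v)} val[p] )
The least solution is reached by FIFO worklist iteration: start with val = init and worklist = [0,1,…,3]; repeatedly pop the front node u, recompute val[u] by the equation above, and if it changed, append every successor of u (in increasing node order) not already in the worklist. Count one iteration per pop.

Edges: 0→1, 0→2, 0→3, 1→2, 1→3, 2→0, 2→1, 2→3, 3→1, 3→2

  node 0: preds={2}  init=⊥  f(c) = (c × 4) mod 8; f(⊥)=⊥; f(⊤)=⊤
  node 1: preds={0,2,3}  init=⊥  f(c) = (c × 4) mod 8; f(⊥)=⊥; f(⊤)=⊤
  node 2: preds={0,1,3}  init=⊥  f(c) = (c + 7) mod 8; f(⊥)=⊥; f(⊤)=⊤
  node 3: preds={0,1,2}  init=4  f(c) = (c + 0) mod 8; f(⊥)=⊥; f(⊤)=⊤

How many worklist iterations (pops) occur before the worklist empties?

8

Iteration log — 8 steps:
  step 1. node 0  ⊔preds=⊥  new=⊥  stable
  step 2. node 1  ⊔preds=4  new=0  old=⊥  +wl: 
  step 3. node 2  ⊔preds=⊤  new=⊤  old=⊥  +wl: 0,1
  step 4. node 3  ⊔preds=⊤  new=⊤  old=4  +wl: 2
  step 5. node 0  ⊔preds=⊤  new=⊤  old=⊥  +wl: 3
  step 6. node 1  ⊔preds=⊤  new=⊤  old=0  +wl: 
  step 7. node 2  ⊔preds=⊤  new=⊤  stable
  step 8. node 3  ⊔preds=⊤  new=⊤  stable

Least fixpoint reached:
  node 0: ⊤
  node 1: ⊤
  node 2: ⊤
  node 3: ⊤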